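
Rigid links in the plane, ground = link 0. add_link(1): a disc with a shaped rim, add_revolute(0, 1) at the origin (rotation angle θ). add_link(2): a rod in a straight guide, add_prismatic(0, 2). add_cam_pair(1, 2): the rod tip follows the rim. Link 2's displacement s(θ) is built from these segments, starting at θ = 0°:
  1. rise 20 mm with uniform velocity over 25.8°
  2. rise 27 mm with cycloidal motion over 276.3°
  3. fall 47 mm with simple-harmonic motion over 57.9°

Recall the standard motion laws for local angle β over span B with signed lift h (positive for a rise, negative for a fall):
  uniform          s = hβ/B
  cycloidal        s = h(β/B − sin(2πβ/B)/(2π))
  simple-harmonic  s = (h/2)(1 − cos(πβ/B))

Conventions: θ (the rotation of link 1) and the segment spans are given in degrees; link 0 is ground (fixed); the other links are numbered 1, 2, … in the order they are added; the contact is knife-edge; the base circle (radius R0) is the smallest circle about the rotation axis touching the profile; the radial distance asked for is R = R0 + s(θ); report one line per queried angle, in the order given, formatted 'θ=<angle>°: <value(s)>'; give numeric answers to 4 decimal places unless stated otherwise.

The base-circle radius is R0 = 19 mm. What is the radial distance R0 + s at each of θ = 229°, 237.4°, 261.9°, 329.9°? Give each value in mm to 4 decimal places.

segment 1 (0° to 25.8°, uniform, h = 20) is passed completely: s = 0.0000 + (20) = 20.0000
θ = 229° falls in segment 2 (25.8° to 302.1°, cycloidal, h = 27): β = 229 − 25.8 = 203.2°, B = 276.3°; Δs = 27·(0.7354 − sin(2π·0.7354)/(2π)) = 24.1359; s = 20.0000 + 24.1359 = 44.1359
θ = 237.4° falls in segment 2 (25.8° to 302.1°, cycloidal, h = 27): β = 237.4 − 25.8 = 211.6°, B = 276.3°; Δs = 27·(0.7658 − sin(2π·0.7658)/(2π)) = 24.9535; s = 20.0000 + 24.9535 = 44.9535
θ = 261.9° falls in segment 2 (25.8° to 302.1°, cycloidal, h = 27): β = 261.9 − 25.8 = 236.1°, B = 276.3°; Δs = 27·(0.8545 − sin(2π·0.8545)/(2π)) = 26.4753; s = 20.0000 + 26.4753 = 46.4753
segment 2 (25.8° to 302.1°, cycloidal, h = 27) is passed completely: s = 20.0000 + (27) = 47.0000
θ = 329.9° falls in segment 3 (302.1° to 360°, simple-harmonic, h = -47): β = 329.9 − 302.1 = 27.8°, B = 57.9°; Δs = -47/2·(1 − cos(π·0.4801)) = -22.0346; s = 47.0000 − 22.0346 = 24.9654
θ=229°: R = R0 + s = 19 + 44.1359 = 63.1359
θ=237.4°: R = R0 + s = 19 + 44.9535 = 63.9535
θ=261.9°: R = R0 + s = 19 + 46.4753 = 65.4753
θ=329.9°: R = R0 + s = 19 + 24.9654 = 43.9654

θ=229°: 63.1359
θ=237.4°: 63.9535
θ=261.9°: 65.4753
θ=329.9°: 43.9654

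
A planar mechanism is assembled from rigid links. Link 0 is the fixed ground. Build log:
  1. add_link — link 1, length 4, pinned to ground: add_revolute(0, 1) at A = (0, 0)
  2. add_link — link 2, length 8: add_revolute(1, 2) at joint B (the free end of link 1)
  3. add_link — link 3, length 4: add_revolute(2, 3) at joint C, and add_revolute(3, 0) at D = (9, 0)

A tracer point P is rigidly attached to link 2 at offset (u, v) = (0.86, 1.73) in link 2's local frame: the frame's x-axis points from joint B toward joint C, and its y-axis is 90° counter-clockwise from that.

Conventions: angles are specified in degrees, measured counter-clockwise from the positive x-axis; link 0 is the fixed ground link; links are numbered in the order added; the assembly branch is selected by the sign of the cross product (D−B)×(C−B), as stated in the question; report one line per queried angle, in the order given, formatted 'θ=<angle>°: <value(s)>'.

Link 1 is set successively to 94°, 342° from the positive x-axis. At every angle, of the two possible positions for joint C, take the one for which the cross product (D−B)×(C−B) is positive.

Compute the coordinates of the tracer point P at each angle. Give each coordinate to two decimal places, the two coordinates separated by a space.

A=(0,0), D=(9.00,0)
θ=94°: B = A + 4.00·(cos94°, sin94°) = (-0.2790, 3.9903)
θ=94°: |BD| = 10.1006
θ=94°: circle(B,8.00) ∩ circle(D,4.00): a=7.4264, h=2.9747
θ=94°:   candidates: C₊=(7.7184,3.7891) cross=30.046; C₋=(5.3682,-1.6762) cross=-30.046
θ=94°:   branch + wants cross > 0 → take C=(7.7184,3.7891) (cross=30.046)
θ=94°: ex = (C−B)/|BC| = (0.9997,-0.0251); ey = (0.0251,0.9997)
θ=94°: P = B + 0.86·ex + 1.73·ey = (0.6242,5.6981)
θ=342°: B = A + 4.00·(cos342°, sin342°) = (3.8042, -1.2361)
θ=342°: |BD| = 5.3408
θ=342°: circle(B,8.00) ∩ circle(D,4.00): a=7.1641, h=3.5603
θ=342°:   candidates: C₊=(9.9498,3.8856) cross=19.015; C₋=(11.5978,-3.0416) cross=-19.015
θ=342°:   branch + wants cross > 0 → take C=(9.9498,3.8856) (cross=19.015)
θ=342°: ex = (C−B)/|BC| = (0.7682,0.6402); ey = (-0.6402,0.7682)
θ=342°: P = B + 0.86·ex + 1.73·ey = (3.3573,0.6435)

θ=94°: 0.62 5.70
θ=342°: 3.36 0.64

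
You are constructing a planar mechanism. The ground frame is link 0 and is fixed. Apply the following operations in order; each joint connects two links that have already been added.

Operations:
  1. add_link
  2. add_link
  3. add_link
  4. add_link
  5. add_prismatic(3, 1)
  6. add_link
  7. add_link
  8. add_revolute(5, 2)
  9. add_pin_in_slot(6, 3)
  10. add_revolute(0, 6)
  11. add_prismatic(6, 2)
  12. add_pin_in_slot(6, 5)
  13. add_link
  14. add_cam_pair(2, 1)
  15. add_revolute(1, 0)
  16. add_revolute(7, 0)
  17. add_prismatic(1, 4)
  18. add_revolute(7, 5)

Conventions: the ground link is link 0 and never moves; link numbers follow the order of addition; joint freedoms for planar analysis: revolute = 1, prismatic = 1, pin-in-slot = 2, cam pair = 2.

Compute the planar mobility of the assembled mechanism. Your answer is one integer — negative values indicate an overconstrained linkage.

link 0 = ground. State L|J1|J2 = 1|0|0
+link1  2|0|0
+link2  3|0|0
+link3  4|0|0
+link4  5|0|0
P(3,1) f=1→J1  5|1|0
+link5  6|1|0
+link6  7|1|0
R(5,2) f=1→J1  7|2|0
PS(6,3) f=2→J2  7|2|1
R(0,6) f=1→J1  7|3|1
P(6,2) f=1→J1  7|4|1
PS(6,5) f=2→J2  7|4|2
+link7  8|4|2
C(2,1) f=2→J2  8|4|3
R(1,0) f=1→J1  8|5|3
R(7,0) f=1→J1  8|6|3
P(1,4) f=1→J1  8|7|3
R(7,5) f=1→J1  8|8|3
M = 3(8−1)−2·8−3 = 21−16−3 = 2

M = 2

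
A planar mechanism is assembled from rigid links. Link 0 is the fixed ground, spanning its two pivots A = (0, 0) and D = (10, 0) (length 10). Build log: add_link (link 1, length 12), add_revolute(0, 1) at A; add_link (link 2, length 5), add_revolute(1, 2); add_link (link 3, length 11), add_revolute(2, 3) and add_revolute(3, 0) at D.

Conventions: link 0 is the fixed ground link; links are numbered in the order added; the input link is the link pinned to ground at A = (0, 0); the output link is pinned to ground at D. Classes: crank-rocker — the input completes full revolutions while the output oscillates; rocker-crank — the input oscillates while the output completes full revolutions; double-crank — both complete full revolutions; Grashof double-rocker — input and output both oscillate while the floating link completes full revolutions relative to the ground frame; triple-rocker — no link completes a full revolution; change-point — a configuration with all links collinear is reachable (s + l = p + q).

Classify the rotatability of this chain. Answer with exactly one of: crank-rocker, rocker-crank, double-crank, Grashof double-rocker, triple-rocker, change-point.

lengths: ground=10, input=12, coupler=5, output=11
sorted: s=5 (shortest), l=12 (longest), p+q=21
s + l = 17 vs p + q = 21
s + l < p + q (Grashof) with shortest = coupler link → Grashof double-rocker

Grashof double-rocker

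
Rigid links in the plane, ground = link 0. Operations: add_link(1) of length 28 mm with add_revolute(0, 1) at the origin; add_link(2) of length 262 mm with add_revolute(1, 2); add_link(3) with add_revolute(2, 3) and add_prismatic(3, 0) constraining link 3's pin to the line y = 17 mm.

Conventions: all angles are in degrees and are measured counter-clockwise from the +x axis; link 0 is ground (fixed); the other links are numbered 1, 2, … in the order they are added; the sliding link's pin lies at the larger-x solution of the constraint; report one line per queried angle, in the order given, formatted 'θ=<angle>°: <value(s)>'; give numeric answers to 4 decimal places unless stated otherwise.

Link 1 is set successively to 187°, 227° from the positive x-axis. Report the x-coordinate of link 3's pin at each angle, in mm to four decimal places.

geometry: r = 28 mm, L = 262 mm, e = 17 mm
θ=187°: crank pin P = (r cos θ, r sin θ) = (-27.791292, -3.412342)
θ=187°: h = r sin θ − e = -3.412342 − 17 = -20.412342
θ=187°: x = r cos θ + √(L² − h²) = -27.791292 + 261.203630 = 233.412338
θ=227°: crank pin P = (r cos θ, r sin θ) = (-19.095954, -20.477904)
θ=227°: h = r sin θ − e = -20.477904 − 17 = -37.477904
θ=227°: x = r cos θ + √(L² − h²) = -19.095954 + 259.305624 = 240.209670

θ=187°: 233.4123
θ=227°: 240.2097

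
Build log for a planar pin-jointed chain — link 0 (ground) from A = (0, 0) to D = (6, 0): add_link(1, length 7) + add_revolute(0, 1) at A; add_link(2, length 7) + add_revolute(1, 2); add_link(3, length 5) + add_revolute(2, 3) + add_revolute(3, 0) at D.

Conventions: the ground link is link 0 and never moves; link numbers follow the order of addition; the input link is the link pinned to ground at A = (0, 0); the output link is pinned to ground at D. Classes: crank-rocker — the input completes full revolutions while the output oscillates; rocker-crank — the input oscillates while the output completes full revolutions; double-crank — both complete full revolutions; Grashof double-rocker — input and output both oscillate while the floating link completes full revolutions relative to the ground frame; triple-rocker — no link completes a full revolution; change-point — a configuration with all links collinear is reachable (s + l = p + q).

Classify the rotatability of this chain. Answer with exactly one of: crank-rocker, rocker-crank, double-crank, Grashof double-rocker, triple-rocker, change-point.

lengths: ground=6, input=7, coupler=7, output=5
sorted: s=5 (shortest), l=7 (longest), p+q=13
s + l = 12 vs p + q = 13
s + l < p + q (Grashof) with shortest = output link → rocker-crank

rocker-crank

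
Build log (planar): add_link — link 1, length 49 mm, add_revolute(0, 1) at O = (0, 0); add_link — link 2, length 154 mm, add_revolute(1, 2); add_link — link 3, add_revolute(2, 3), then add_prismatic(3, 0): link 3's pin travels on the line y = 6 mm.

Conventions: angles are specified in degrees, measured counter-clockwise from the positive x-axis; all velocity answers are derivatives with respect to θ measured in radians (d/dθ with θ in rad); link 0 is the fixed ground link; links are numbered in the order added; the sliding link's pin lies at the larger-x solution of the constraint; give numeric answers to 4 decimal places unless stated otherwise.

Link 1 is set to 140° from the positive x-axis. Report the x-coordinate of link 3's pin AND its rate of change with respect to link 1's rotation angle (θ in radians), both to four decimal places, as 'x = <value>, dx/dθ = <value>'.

geometry: r = 49 mm, L = 154 mm, e = 6 mm
crank pin P = (r cos θ, r sin θ) = (-37.536178, 31.496593)
h = r sin θ − e = 31.496593 − 6 = 25.496593
x = r cos θ + √(L² − h²) = -37.536178 + 151.874698 = 114.338520
dx/dθ = −r sin θ − h·r cos θ/√(L² − h²) (θ in radians; h = 25.496593) = -25.195052

x = 114.3385, dx/dθ = -25.1951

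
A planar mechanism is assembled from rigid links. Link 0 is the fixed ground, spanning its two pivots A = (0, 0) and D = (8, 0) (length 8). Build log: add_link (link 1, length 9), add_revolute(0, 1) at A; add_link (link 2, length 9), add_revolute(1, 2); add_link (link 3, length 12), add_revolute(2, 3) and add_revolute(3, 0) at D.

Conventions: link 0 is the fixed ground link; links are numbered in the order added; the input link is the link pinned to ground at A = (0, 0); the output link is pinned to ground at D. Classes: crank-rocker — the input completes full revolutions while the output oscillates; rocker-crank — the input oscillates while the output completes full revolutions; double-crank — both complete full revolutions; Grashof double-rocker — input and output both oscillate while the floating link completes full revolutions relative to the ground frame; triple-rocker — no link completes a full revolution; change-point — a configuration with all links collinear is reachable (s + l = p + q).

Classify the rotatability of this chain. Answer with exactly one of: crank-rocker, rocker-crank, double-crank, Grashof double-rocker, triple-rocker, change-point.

lengths: ground=8, input=9, coupler=9, output=12
sorted: s=8 (shortest), l=12 (longest), p+q=18
s + l = 20 vs p + q = 18
s + l > p + q → non-Grashof → no link fully rotates → triple-rocker

triple-rocker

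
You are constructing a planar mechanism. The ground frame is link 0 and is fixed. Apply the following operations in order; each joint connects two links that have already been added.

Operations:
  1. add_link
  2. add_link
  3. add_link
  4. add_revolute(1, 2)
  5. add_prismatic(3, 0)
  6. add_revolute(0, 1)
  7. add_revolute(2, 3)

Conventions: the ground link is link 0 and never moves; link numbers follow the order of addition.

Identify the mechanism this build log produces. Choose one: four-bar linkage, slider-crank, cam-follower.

links: 4 (incl. ground); joints: 3 revolute, 1 prismatic, 0 higher (cam) pair, forming one closed loop
4 links, 3 revolutes + 1 prismatic in one loop → slider-crank

slider-crank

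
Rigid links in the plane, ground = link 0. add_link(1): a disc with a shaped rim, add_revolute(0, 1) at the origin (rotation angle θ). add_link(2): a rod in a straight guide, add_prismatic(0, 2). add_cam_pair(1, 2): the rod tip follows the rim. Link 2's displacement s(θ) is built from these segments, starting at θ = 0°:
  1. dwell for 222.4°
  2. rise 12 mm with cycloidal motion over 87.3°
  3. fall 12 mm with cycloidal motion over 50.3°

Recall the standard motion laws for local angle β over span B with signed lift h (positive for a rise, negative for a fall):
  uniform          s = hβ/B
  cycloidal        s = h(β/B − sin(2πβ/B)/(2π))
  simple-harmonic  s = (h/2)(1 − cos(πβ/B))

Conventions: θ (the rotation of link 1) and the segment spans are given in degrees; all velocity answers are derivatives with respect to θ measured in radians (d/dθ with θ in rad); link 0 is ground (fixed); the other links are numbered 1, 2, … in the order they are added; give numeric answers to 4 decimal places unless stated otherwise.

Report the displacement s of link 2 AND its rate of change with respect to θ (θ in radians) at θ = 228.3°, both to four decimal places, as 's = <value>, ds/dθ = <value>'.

segment 1 (0° to 222.4°, dwell): s unchanged at 0.0000
θ = 228.3° falls in segment 2 (222.4° to 309.7°, cycloidal, h = 12): β = 228.3 − 222.4 = 5.9°, B = 87.3°; Δs = 12·(0.0676 − sin(2π·0.0676)/(2π)) = 0.0242; s = 0.0000 + 0.0242 = 0.0242
velocity in seg [222.4°–309.7°] (cycloidal), θ in radians: β = 5.9° = 0.1030 rad, B = 87.3° = 1.5237 rad; ds/dθ = (h/B)(1 − cos(2πβ/B)) = (12/1.5237)(1 − cos(2π·0.0676)) = 0.699454 mm/rad

s = 0.0242, ds/dθ = 0.6995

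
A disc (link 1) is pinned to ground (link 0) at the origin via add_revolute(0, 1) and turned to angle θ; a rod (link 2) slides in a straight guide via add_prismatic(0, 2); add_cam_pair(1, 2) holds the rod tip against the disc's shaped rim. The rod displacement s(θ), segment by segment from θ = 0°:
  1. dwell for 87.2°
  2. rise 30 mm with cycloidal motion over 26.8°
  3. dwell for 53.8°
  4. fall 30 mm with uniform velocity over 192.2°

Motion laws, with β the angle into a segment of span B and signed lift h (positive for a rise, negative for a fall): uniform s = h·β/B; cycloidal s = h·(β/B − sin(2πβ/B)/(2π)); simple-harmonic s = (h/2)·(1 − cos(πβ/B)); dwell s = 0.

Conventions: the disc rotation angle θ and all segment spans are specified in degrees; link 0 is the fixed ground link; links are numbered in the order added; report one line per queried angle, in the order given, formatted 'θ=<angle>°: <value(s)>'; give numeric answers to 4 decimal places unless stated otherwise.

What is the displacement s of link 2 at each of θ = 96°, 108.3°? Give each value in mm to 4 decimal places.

segment 1 (0° to 87.2°, dwell): s unchanged at 0.0000
θ = 96° falls in segment 2 (87.2° to 114°, cycloidal, h = 30): β = 96 − 87.2 = 8.8°, B = 26.8°; Δs = 30·(0.3284 − sin(2π·0.3284)/(2π)) = 5.6432; s = 0.0000 + 5.6432 = 5.6432
θ = 108.3° falls in segment 2 (87.2° to 114°, cycloidal, h = 30): β = 108.3 − 87.2 = 21.1°, B = 26.8°; Δs = 30·(0.7873 − sin(2π·0.7873)/(2π)) = 28.2634; s = 0.0000 + 28.2634 = 28.2634

θ=96°: 5.6432
θ=108.3°: 28.2634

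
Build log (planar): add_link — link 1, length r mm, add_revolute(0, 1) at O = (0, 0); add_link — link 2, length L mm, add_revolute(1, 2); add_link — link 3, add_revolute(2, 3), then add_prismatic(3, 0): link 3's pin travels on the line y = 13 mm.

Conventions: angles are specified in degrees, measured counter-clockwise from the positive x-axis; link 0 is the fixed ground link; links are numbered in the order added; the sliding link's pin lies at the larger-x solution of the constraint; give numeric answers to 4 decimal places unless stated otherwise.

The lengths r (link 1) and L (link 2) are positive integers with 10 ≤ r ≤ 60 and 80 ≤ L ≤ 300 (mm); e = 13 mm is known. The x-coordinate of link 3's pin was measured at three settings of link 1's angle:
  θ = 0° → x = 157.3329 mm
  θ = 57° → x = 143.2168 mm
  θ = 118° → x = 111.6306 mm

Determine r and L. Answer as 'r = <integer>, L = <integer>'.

constraint per measurement: (x − r cos θ)² + (r sin θ − e)² = L²
subtracting the θ₁ and θ₂ equations cancels the r² and L² terms:
r = (x₁² − x₂²) / (2[(x₁cos θ₁ + e sin θ₁) − (x₂cos θ₂ + e sin θ₂)]) = 31.0001 → r = 31
L² = (x₁ − r cos θ₁)² + (r sin θ₁ − e)² = 16129.0016 → L = 127.0000 → L = 127
check at θ₃=118°: x = 111.6306 (printed 111.6306) ✓

r = 31, L = 127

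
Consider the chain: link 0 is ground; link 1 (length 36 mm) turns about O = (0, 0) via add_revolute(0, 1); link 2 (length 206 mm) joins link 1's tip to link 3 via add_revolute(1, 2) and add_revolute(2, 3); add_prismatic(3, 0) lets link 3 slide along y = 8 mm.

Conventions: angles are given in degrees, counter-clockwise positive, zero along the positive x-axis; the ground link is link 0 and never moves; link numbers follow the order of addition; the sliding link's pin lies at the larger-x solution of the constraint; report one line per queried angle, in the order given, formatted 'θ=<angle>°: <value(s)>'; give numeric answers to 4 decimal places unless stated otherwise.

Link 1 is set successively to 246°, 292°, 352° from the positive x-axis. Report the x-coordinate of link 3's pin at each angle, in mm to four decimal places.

geometry: r = 36 mm, L = 206 mm, e = 8 mm
θ=246°: crank pin P = (r cos θ, r sin θ) = (-14.642519, -32.887636)
θ=246°: h = r sin θ − e = -32.887636 − 8 = -40.887636
θ=246°: x = r cos θ + √(L² − h²) = -14.642519 + 201.901464 = 187.258945
θ=292°: crank pin P = (r cos θ, r sin θ) = (13.485837, -33.378619)
θ=292°: h = r sin θ − e = -33.378619 − 8 = -41.378619
θ=292°: x = r cos θ + √(L² − h²) = 13.485837 + 201.801412 = 215.287249
θ=352°: crank pin P = (r cos θ, r sin θ) = (35.649650, -5.010232)
θ=352°: h = r sin θ − e = -5.010232 − 8 = -13.010232
θ=352°: x = r cos θ + √(L² − h²) = 35.649650 + 205.588749 = 241.238400

θ=246°: 187.2589
θ=292°: 215.2872
θ=352°: 241.2384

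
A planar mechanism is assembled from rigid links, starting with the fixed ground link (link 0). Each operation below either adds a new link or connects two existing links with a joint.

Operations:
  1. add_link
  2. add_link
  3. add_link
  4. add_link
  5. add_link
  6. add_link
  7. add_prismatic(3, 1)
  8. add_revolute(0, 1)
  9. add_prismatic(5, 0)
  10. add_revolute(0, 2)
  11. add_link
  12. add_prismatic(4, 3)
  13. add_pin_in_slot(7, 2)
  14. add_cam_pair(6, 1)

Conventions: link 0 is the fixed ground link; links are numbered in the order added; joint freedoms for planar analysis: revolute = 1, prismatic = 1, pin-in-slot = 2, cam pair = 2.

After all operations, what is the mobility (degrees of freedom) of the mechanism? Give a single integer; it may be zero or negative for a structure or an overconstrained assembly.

(L,J1,J2)=(1,0,0); link0 fixed
link1: (2,0,0)
link2: (3,0,0)
link3: (4,0,0)
link4: (5,0,0)
link5: (6,0,0)
link6: (7,0,0)
P 3-1 [J1]: (7,1,0)
R 0-1 [J1]: (7,2,0)
P 5-0 [J1]: (7,3,0)
R 0-2 [J1]: (7,4,0)
link7: (8,4,0)
P 4-3 [J1]: (8,5,0)
PS 7-2 [J2]: (8,5,1)
C 6-1 [J2]: (8,5,2)
Grübler: 3·7 − 2·5 − 2 = 9

M = 9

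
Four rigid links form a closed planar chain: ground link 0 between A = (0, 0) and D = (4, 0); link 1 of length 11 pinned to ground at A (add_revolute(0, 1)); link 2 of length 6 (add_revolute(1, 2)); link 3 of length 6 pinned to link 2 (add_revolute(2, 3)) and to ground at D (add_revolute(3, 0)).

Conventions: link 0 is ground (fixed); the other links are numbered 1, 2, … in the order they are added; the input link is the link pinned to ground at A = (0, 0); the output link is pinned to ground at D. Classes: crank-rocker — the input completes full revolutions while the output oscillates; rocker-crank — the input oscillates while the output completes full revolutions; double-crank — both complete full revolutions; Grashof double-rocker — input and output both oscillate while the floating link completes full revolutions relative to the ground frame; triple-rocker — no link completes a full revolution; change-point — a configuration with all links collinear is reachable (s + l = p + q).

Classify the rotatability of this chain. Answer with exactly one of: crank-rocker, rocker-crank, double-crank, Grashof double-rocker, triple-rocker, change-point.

lengths: ground=4, input=11, coupler=6, output=6
sorted: s=4 (shortest), l=11 (longest), p+q=12
s + l = 15 vs p + q = 12
s + l > p + q → non-Grashof → no link fully rotates → triple-rocker

triple-rocker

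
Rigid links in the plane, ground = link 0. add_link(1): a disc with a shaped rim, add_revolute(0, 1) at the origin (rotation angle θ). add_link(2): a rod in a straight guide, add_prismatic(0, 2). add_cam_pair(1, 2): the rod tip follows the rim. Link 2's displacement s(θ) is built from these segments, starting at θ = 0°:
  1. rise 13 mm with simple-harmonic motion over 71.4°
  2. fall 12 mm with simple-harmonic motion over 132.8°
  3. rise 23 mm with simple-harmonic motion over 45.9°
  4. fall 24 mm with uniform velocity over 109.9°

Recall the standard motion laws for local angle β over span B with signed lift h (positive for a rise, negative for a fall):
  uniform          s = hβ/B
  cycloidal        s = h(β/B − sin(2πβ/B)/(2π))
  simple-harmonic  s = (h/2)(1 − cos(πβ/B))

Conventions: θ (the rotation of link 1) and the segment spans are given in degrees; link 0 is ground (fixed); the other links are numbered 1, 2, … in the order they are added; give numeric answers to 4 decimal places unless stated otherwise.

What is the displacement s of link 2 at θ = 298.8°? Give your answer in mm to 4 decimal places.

segment 1 (0° to 71.4°, simple-harmonic, h = 13) is passed completely: s = 0.0000 + (13) = 13.0000
segment 2 (71.4° to 204.2°, simple-harmonic, h = -12) is passed completely: s = 13.0000 + (-12) = 1.0000
segment 3 (204.2° to 250.1°, simple-harmonic, h = 23) is passed completely: s = 1.0000 + (23) = 24.0000
θ = 298.8° falls in segment 4 (250.1° to 360°, uniform, h = -24): β = 298.8 − 250.1 = 48.7°, B = 109.9°; Δs = -24·48.7/109.9 = -10.6351; s = 24.0000 − 10.6351 = 13.3649

13.3649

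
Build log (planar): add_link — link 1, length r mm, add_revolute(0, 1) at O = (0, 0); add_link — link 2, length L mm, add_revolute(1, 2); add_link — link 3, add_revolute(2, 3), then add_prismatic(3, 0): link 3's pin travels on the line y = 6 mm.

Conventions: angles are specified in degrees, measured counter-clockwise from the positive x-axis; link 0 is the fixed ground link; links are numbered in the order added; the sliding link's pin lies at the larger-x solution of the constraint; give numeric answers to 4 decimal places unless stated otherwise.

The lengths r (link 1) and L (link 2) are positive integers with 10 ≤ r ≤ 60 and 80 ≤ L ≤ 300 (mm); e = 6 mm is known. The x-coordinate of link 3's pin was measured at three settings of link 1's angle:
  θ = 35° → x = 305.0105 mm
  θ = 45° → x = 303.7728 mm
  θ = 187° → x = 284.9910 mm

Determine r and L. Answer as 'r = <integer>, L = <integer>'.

constraint per measurement: (x − r cos θ)² + (r sin θ − e)² = L²
subtracting the θ₁ and θ₂ equations cancels the r² and L² terms:
r = (x₁² − x₂²) / (2[(x₁cos θ₁ + e sin θ₁) − (x₂cos θ₂ + e sin θ₂)]) = 11.0002 → r = 11
L² = (x₁ − r cos θ₁)² + (r sin θ₁ − e)² = 87615.9936 → L = 296.0000 → L = 296
check at θ₃=187°: x = 284.9910 (printed 284.9910) ✓

r = 11, L = 296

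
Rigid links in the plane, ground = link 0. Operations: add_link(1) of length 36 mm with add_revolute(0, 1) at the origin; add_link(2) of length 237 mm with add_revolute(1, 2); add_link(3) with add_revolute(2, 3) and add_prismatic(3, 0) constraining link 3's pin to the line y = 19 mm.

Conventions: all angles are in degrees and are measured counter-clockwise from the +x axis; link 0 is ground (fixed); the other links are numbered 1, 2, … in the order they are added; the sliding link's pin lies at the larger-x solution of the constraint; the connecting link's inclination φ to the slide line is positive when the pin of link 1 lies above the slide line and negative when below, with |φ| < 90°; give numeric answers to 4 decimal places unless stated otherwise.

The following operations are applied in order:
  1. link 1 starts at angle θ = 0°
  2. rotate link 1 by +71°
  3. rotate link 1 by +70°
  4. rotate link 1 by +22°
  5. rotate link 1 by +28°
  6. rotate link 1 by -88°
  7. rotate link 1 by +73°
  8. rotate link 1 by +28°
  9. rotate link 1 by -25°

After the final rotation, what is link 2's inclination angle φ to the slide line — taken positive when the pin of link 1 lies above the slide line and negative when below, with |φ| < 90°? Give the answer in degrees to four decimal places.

geometry: r = 36 mm, L = 237 mm, e = 19 mm; θ starts at 0°
rotate link 1 by +71°: θ ← 0° +71° = 71°
rotate link 1 by +70°: θ ← 71° +70° = 141°
rotate link 1 by +22°: θ ← 141° +22° = 163°
rotate link 1 by +28°: θ ← 163° +28° = 191°
rotate link 1 by -88°: θ ← 191° -88° = 103°
rotate link 1 by +73°: θ ← 103° +73° = 176°
rotate link 1 by +28°: θ ← 176° +28° = 204°
rotate link 1 by -25°: θ ← 204° -25° = 179°
h = r sin θ − e = 0.628287 − 19 = -18.371713
sin φ = h / L = -18.371713 / 237 = -0.07751778
φ = arcsin(-0.07751778) = -4.445902°

-4.4459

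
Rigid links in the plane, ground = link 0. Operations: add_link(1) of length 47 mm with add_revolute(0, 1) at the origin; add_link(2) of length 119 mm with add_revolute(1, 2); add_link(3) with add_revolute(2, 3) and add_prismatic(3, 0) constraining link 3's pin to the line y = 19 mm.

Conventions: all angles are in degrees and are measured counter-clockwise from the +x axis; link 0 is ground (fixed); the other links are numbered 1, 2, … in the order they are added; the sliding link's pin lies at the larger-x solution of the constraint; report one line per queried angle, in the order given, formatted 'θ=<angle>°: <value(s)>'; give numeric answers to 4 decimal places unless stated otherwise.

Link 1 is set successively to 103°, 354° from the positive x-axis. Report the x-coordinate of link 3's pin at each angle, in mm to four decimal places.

geometry: r = 47 mm, L = 119 mm, e = 19 mm
θ=103°: crank pin P = (r cos θ, r sin θ) = (-10.572700, 45.795393)
θ=103°: h = r sin θ − e = 45.795393 − 19 = 26.795393
θ=103°: x = r cos θ + √(L² − h²) = -10.572700 + 115.943982 = 105.371282
θ=354°: crank pin P = (r cos θ, r sin θ) = (46.742529, -4.912838)
θ=354°: h = r sin θ − e = -4.912838 − 19 = -23.912838
θ=354°: x = r cos θ + √(L² − h²) = 46.742529 + 116.572622 = 163.315151

θ=103°: 105.3713
θ=354°: 163.3152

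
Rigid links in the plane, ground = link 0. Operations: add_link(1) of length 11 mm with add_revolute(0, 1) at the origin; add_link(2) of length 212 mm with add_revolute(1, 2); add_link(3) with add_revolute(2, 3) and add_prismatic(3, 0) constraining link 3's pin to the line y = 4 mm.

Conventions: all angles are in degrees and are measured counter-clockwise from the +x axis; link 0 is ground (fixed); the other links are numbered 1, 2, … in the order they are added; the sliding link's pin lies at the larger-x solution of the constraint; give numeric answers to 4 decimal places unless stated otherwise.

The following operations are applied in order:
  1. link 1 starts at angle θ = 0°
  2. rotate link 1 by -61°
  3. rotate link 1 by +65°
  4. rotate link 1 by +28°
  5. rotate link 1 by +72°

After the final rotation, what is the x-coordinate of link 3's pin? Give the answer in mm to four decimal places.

geometry: r = 11 mm, L = 212 mm, e = 4 mm; θ starts at 0°
rotate link 1 by -61°: θ ← 0° -61° = -61°
rotate link 1 by +65°: θ ← -61° +65° = 4°
rotate link 1 by +28°: θ ← 4° +28° = 32°
rotate link 1 by +72°: θ ← 32° +72° = 104°
crank pin P = (r cos θ, r sin θ) = (-2.661141, 10.673253)
h = r sin θ − e = 10.673253 − 4 = 6.673253
x = r cos θ + √(L² − h²) = -2.661141 + 211.894945 = 209.233804

209.2338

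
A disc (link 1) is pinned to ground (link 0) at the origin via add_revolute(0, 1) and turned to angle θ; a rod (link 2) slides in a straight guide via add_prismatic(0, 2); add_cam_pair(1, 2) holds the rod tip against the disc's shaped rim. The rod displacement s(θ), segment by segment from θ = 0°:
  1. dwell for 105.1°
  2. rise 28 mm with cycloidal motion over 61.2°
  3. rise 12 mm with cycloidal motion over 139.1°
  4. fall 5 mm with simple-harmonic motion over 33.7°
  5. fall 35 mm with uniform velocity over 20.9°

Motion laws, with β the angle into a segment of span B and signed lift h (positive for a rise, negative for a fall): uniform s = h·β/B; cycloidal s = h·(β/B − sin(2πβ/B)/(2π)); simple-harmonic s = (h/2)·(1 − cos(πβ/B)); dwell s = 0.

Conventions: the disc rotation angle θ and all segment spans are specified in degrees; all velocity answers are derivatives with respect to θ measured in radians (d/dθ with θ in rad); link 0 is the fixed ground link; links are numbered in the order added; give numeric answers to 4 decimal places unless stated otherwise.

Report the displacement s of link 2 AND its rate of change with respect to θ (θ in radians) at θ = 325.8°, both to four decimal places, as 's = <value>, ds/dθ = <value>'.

segment 1 (0° to 105.1°, dwell): s unchanged at 0.0000
segment 2 (105.1° to 166.3°, cycloidal, h = 28) is passed completely: s = 0.0000 + (28) = 28.0000
segment 3 (166.3° to 305.4°, cycloidal, h = 12) is passed completely: s = 28.0000 + (12) = 40.0000
θ = 325.8° falls in segment 4 (305.4° to 339.1°, simple-harmonic, h = -5): β = 325.8 − 305.4 = 20.4°, B = 33.7°; Δs = -5/2·(1 − cos(π·0.6053)) = -3.3123; s = 40.0000 − 3.3123 = 36.6877
velocity in seg [305.4°–339.1°] (simple-harmonic), θ in radians: β = 20.4° = 0.3560 rad, B = 33.7° = 0.5882 rad; ds/dθ = (πh/(2B)) sin(πβ/B) = (π·(-5)/(2·0.5882)) sin(π·0.6053) = -12.628543 mm/rad

s = 36.6877, ds/dθ = -12.6285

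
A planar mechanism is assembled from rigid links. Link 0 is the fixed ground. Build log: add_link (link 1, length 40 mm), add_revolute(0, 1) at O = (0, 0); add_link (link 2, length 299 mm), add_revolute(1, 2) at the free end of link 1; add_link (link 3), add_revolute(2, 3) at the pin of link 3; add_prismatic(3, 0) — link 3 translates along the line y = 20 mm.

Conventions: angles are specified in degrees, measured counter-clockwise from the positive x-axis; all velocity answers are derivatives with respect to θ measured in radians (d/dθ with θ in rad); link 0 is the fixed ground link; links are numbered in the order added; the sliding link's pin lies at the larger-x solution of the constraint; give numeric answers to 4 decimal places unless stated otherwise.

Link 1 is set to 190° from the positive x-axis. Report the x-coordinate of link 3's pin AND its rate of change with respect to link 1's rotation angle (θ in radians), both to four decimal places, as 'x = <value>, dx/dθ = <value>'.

geometry: r = 40 mm, L = 299 mm, e = 20 mm
crank pin P = (r cos θ, r sin θ) = (-39.392310, -6.945927)
h = r sin θ − e = -6.945927 − 20 = -26.945927
x = r cos θ + √(L² − h²) = -39.392310 + 297.783339 = 258.391029
dx/dθ = −r sin θ − h·r cos θ/√(L² − h²) (θ in radians; h = -26.945927) = 3.381381

x = 258.3910, dx/dθ = 3.3814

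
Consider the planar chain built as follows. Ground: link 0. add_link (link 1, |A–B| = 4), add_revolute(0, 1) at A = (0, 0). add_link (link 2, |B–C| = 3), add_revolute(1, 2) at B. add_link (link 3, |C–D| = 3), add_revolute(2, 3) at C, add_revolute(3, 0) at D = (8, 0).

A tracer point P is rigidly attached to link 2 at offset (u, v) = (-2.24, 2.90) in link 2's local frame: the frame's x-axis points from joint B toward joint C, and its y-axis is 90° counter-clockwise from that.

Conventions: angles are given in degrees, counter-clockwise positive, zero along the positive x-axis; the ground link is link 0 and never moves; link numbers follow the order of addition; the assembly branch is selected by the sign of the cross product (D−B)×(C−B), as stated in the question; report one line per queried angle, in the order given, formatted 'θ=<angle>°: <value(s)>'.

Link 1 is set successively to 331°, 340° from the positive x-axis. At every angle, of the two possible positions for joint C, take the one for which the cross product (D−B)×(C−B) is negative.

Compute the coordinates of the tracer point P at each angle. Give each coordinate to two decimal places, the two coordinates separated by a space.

A=(0,0), D=(8.00,0)
θ=331°: B = A + 4.00·(cos331°, sin331°) = (3.4985, -1.9392)
θ=331°: |BD| = 4.9015
θ=331°: circle(B,3.00) ∩ circle(D,3.00): a=2.4507, h=1.7303
θ=331°:   candidates: C₊=(5.0647,0.6195) cross=8.481; C₋=(6.4338,-2.5587) cross=-8.481
θ=331°:   branch - wants cross < 0 → take C=(6.4338,-2.5587) (cross=-8.481)
θ=331°: ex = (C−B)/|BC| = (0.9784,-0.2065); ey = (0.2065,0.9784)
θ=331°: P = B + -2.24·ex + 2.90·ey = (1.9056,1.3608)
θ=340°: B = A + 4.00·(cos340°, sin340°) = (3.7588, -1.3681)
θ=340°: |BD| = 4.4564
θ=340°: circle(B,3.00) ∩ circle(D,3.00): a=2.2282, h=2.0088
θ=340°:   candidates: C₊=(5.2627,1.2277) cross=8.952; C₋=(6.4961,-2.5958) cross=-8.952
θ=340°:   branch - wants cross < 0 → take C=(6.4961,-2.5958) (cross=-8.952)
θ=340°: ex = (C−B)/|BC| = (0.9124,-0.4092); ey = (0.4092,0.9124)
θ=340°: P = B + -2.24·ex + 2.90·ey = (2.9017,2.1947)

θ=331°: 1.91 1.36
θ=340°: 2.90 2.19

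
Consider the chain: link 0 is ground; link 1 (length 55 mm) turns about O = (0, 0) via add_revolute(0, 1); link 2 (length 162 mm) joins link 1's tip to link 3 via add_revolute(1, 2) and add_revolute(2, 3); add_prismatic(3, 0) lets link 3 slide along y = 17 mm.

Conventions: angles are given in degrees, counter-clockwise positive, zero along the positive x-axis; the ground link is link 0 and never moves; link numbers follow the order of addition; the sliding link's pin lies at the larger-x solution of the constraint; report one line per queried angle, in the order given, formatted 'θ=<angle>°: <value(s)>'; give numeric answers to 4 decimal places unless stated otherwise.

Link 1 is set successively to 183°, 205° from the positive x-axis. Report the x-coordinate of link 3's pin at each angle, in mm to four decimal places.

geometry: r = 55 mm, L = 162 mm, e = 17 mm
θ=183°: crank pin P = (r cos θ, r sin θ) = (-54.924624, -2.878478)
θ=183°: h = r sin θ − e = -2.878478 − 17 = -19.878478
θ=183°: x = r cos θ + √(L² − h²) = -54.924624 + 160.775763 = 105.851139
θ=205°: crank pin P = (r cos θ, r sin θ) = (-49.846928, -23.244004)
θ=205°: h = r sin θ − e = -23.244004 − 17 = -40.244004
θ=205°: x = r cos θ + √(L² − h²) = -49.846928 + 156.921701 = 107.074772

θ=183°: 105.8511
θ=205°: 107.0748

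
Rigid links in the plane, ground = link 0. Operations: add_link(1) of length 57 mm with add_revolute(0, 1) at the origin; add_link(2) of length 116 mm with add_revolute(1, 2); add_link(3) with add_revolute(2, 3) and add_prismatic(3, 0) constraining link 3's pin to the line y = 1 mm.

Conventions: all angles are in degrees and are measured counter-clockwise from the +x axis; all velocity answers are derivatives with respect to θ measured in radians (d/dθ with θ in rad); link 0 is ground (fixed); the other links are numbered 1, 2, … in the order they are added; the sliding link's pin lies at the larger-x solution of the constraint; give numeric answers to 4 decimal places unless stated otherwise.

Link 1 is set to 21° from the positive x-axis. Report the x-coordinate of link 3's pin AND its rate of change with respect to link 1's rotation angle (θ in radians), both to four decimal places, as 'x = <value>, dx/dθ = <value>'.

geometry: r = 57 mm, L = 116 mm, e = 1 mm
crank pin P = (r cos θ, r sin θ) = (53.214084, 20.426973)
h = r sin θ − e = 20.426973 − 1 = 19.426973
x = r cos θ + √(L² − h²) = 53.214084 + 114.361675 = 167.575759
dx/dθ = −r sin θ − h·r cos θ/√(L² − h²) (θ in radians; h = 19.426973) = -29.466615

x = 167.5758, dx/dθ = -29.4666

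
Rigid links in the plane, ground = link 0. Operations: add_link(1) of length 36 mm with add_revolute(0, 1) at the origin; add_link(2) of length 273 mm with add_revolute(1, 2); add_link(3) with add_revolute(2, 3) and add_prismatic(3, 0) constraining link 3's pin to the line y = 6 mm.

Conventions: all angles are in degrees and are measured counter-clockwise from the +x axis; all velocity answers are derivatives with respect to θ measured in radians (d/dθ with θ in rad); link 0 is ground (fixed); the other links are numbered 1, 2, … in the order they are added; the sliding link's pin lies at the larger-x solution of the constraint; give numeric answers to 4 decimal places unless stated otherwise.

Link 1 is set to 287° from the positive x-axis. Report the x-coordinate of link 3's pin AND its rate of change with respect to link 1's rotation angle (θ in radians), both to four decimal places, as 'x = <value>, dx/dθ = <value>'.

geometry: r = 36 mm, L = 273 mm, e = 6 mm
crank pin P = (r cos θ, r sin θ) = (10.525381, -34.426971)
h = r sin θ − e = -34.426971 − 6 = -40.426971
x = r cos θ + √(L² − h²) = 10.525381 + 269.990111 = 280.515492
dx/dθ = −r sin θ − h·r cos θ/√(L² − h²) (θ in radians; h = -40.426971) = 36.002989

x = 280.5155, dx/dθ = 36.0030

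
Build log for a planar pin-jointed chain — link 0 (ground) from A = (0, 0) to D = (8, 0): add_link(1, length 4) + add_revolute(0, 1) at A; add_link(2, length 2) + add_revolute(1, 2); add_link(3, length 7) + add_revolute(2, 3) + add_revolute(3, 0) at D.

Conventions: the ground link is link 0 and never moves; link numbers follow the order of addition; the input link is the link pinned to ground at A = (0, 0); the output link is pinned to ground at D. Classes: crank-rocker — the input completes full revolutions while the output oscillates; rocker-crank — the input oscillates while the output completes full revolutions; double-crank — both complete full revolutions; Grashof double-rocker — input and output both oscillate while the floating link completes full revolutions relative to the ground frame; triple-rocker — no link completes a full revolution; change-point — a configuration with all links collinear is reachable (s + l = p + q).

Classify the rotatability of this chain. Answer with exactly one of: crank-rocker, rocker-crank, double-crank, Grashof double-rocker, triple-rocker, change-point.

lengths: ground=8, input=4, coupler=2, output=7
sorted: s=2 (shortest), l=8 (longest), p+q=11
s + l = 10 vs p + q = 11
s + l < p + q (Grashof) with shortest = coupler link → Grashof double-rocker

Grashof double-rocker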